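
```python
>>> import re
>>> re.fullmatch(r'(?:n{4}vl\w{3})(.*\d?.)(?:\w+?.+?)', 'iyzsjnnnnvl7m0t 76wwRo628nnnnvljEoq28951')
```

None

This matches exactly 4 of the literal 'n', then the literal 'vl', then exactly 3 of a word character (non-capturing group); then zero or more of any character, then optionally a digit, then any character (captured); then one or more of a word character (lazy), then one or more of any character (lazy) (non-capturing group).
For `fullmatch`, every character of the input must be accounted for by the pattern.
Here the string isn't matched end-to-end, so the call returns None.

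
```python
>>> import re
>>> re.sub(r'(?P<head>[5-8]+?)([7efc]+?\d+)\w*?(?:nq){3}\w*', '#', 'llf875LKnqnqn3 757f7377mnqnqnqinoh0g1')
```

'llf875LKnqnqn3 #'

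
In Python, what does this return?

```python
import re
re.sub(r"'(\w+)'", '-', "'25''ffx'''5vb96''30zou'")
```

Matches: at [0:4] → "'25'"; at [4:9] → "'ffx'"; at [10:17] → "'5vb96'"; at [17:24] → "'30zou'".
Each match is replaced by '-'.

"--'--"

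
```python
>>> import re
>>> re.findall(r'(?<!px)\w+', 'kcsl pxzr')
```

Because the assertion is negative and zero-width, positions next to the forbidden text are skipped.
Matches: at [0:4] → 'kcsl'; at [5:9] → 'pxzr'.
`findall` yields the raw match text (2 of them) because the pattern has no groups.

['kcsl', 'pxzr']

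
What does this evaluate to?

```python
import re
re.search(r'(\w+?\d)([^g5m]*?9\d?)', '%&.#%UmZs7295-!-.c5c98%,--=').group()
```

'UmZs7295'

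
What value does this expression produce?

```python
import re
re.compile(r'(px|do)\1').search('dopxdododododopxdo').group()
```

'dodo'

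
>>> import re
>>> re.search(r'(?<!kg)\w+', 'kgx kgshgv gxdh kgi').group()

'kgx'

`(?!…)`/`(?<!…)` only lets a position through if the neighbouring text does NOT match; no characters are consumed.
`re.search` scans for the first position where the pattern succeeds.
The match spans [0:3] → 'kgx'.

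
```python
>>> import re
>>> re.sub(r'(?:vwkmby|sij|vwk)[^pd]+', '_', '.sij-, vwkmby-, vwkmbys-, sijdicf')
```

`sub` substitutes '_' at each match site.

'._dicf'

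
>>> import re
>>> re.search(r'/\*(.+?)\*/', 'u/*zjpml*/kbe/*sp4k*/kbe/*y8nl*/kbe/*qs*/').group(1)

'zjpml'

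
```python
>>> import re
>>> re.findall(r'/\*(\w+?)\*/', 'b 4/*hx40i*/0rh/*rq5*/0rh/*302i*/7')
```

`findall` collects group 1 from each match (3 total).

['hx40i', 'rq5', '302i']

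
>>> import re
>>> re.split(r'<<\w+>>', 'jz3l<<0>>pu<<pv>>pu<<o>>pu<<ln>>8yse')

['jz3l', 'pu', 'pu', 'pu', '8yse']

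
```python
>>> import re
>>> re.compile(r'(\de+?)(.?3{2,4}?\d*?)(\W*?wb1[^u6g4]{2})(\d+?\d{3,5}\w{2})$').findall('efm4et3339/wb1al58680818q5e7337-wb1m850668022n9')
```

[('5e', '7337', '-wb1m8', '50668022n9')]

With 4 capturing groups, `findall` returns a 4-tuple per match.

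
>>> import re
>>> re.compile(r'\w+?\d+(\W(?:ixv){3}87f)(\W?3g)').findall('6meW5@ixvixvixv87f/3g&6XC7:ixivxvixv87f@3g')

[('@ixvixvixv87f', '/3g')]

2 groups means the one result is a tuple of 2 captured strings — 1 here.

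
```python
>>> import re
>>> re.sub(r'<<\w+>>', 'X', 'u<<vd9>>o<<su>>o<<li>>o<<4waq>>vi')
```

'uXoXoXoXvi'

`sub` substitutes 'X' at each match site.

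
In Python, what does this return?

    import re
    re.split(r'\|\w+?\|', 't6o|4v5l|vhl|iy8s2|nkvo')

['t6o', 'vhl', 'nkvo']

Matches to split on: at [3:9] → '|4v5l|'; at [12:19] → '|iy8s2|'.
Splitting on the pattern gives 3 pieces.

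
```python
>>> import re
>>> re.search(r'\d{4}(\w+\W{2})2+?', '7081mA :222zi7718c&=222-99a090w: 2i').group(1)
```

Pattern: exactly 4 of a digit; then one or more of a word character, then exactly 2 of a non-word character (captured); then one or more of a literal '2' (lazy).
`re.search` tries every starting position until one works.
The match spans [0:9] → '7081mA :2'.
Captured: group 1 = 'mA :'.

'mA :'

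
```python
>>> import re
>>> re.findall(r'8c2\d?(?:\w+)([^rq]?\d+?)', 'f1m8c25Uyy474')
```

['4']

The pattern matches the literal '8c2', then optionally a digit; then one or more of a word character (non-capturing group); then optionally any character except [rq], then one or more of a digit (lazy) (captured).
Because there's exactly one group, `findall` drops the full match and keeps group 1 from the one hit.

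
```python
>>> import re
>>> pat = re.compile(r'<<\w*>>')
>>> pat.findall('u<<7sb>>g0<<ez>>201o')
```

['<<7sb>>', '<<ez>>']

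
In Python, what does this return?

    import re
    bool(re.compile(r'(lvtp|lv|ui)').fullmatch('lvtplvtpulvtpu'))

`re.fullmatch` requires the pattern to consume the entire string.
Here the pattern can't cover the whole string, so the call returns None, and `bool(None)` is False.

False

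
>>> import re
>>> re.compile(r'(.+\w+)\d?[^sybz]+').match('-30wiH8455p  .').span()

(0, 14)

The pattern matches one or more of any character, then one or more of a word character (captured); then optionally a digit; then one or more of any character except [sybz].
With `match`, the pattern is implicitly anchored at the beginning.
The match spans [0:14] → '-30wiH8455p  .'.
Captured: group 1 = '-30wiH8455p'.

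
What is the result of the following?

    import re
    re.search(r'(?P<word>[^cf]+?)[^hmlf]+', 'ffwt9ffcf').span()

(2, 5)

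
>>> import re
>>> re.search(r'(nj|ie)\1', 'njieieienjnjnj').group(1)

'ie'

The match spans [2:6] → 'ieie'.
Captured: group 1 = 'ie'.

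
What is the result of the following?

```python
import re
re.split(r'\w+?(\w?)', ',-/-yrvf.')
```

[',-/-', 'r', '', 'f', '.']

This matches one or more of a word character (lazy); then optionally a word character (captured).
A `+?`/`*?`/`{m,n}?` starts at its minimum and grows only as far as needed for what follows to match.
Matches to split on: at [4:6] → 'yr'; at [6:8] → 'vf'.
The group in the pattern means `split` returns the separators' captures alongside the pieces.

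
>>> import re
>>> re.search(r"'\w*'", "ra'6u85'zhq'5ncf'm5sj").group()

"'6u85'"

The match spans [2:8] → "'6u85'".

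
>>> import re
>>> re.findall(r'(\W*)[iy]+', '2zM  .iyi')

['  .']

Pattern: zero or more of a non-word character (captured); then one or more of one of [iy].
One capturing group, so `findall` returns just the captured substring from the one match — 1 in all.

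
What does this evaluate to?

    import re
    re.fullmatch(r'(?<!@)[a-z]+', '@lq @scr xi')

A negative assertion filters positions out without eating any characters.
`re.fullmatch` requires the pattern to consume the entire string.
Here the pattern can't cover the whole string, so the call returns None.

None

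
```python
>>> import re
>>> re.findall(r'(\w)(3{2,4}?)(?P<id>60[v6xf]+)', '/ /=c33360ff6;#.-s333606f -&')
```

[('c', '333', '60ff6'), ('s', '333', '606f')]

The pattern matches a word character (captured); then 2 to 4 of a literal '3' (lazy) (captured); then the literal '60', then one or more of one of [v6xf] (captured as 'id').
Matches: at [4:13] match 'c33360ff6', groups = ('c', '333', '60ff6'); at [17:25] match 's333606f', groups = ('s', '333', '606f').
With 3 capturing groups, `findall` returns a 3-tuple per match.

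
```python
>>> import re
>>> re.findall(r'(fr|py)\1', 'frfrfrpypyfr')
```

['fr', 'py']

`\1` is not a pattern — it's the concrete string captured by group 1, re-applied verbatim.
Matches: at [0:4] match 'frfr', group 1 = 'fr'; at [6:10] match 'pypy', group 1 = 'py'.
Because there's exactly one group, `findall` drops the full match and keeps group 1 from each hit.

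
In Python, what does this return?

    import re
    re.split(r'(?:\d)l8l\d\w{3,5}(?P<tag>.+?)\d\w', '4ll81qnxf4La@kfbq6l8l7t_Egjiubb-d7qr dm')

['4ll81qnxf4La@kfbq', 'iubb-d', 'r dm']

The pattern matches a digit (non-capturing group); then the literal 'l8l', then a digit, then 3 to 5 of a word character; then one or more of any character (lazy) (captured as 'tag'); then a digit, then a word character.
The group in the pattern means `split` returns the separators' captures alongside the pieces.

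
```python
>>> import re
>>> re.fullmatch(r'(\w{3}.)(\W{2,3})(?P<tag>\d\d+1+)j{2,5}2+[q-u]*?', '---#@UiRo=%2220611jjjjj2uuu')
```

None

The pattern matches exactly 3 of a word character, then any character (captured); then 2 to 3 of a non-word character (captured); then a digit, then one or more of a digit, then one or more of the literal '1' (captured as 'tag'); then 2 to 5 of the literal 'j', then one or more of a literal '2', then zero or more of a character in [q-u] (lazy).
For `fullmatch`, every character of the input must be accounted for by the pattern.
Here the pattern can't cover the whole string, so the call returns None.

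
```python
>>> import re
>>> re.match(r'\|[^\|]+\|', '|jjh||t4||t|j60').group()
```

'|jjh|'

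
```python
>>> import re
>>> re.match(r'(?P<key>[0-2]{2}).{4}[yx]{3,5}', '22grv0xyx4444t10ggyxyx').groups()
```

Pattern: exactly 2 of a character in [0-2] (captured as 'key'); then exactly 4 of any character, then 3 to 5 of one of [yx].
`re.match` only tries the pattern at the start of the string.
The match spans [0:9] → '22grv0xyx'.
Captured: group 1 = '22'.

('22',)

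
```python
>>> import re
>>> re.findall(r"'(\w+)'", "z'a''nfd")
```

['a']

Scanning left to right: at [1:4] match "'a'", group 1 = 'a'.
`findall` collects group 1 from the one match (1 total).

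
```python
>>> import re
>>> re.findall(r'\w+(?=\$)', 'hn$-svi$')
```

['hn', 'svi']

The positive lookaround only admits positions where the adjacent text matches; those characters stay outside the span.
No capturing groups, so `findall` returns the 2 full match strings.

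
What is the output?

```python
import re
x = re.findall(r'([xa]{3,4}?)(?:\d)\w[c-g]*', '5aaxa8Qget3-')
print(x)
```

['aaxa']

Because there's exactly one group, `findall` drops the full match and keeps group 1 from the one hit.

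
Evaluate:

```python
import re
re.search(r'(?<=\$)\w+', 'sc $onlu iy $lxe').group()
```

The `(?=…)`/`(?<=…)` assertion just peeks at neighbouring text; it doesn't advance the match position.
`re.search` scans for the first position where the pattern succeeds.
The match spans [4:8] → 'onlu'.

'onlu'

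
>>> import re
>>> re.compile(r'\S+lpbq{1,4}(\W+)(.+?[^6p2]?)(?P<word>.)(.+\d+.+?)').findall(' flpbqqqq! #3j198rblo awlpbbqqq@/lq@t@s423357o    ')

[('! #', '3j', '1', '98rblo awlpbbqqq@/lq@t@s423357o')]

Lazy quantifiers expand one character at a time until the remainder of the pattern can match.
With 4 capturing groups, `findall` returns a 4-tuple per match.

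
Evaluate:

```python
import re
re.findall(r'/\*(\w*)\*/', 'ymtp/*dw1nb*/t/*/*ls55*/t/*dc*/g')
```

Scanning left to right: at [4:13] match '/*dw1nb*/', group 1 = 'dw1nb'; at [16:24] match '/*ls55*/', group 1 = 'ls55'; at [25:31] match '/*dc*/', group 1 = 'dc'.
With a single group, `findall` returns only what that group captured — 3 items.

['dw1nb', 'ls55', 'dc']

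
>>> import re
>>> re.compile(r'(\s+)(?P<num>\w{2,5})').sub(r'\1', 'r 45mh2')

`\1` in the replacement pulls in group 1's text for each match.

'r '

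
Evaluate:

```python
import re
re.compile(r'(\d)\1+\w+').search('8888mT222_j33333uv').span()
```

(0, 18)

`\1` has to match the exact text group 1 already captured.
`search` walks the string left to right and returns the first match it finds.
The match spans [0:18] → '8888mT222_j33333uv'.
Captured: group 1 = '8'.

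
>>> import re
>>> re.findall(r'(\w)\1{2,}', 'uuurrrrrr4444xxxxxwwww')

`\1` has to match the exact text group 1 already captured.
Walking the string: at [0:3] match 'uuu', group 1 = 'u'; at [3:9] match 'rrrrrr', group 1 = 'r'; at [9:13] match '4444', group 1 = '4'; at [13:18] match 'xxxxx', group 1 = 'x'; at [18:22] match 'wwww', group 1 = 'w'.
`findall` collects group 1 from each match (5 total).

['u', 'r', '4', 'x', 'w']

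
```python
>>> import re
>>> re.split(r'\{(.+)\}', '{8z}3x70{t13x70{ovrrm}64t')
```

Matches to split on: at [0:22] → '{8z}3x70{t13x70{ovrrm}'.
Because the pattern has a capturing group, `split` also inserts each captured text between the pieces.

['', '8z}3x70{t13x70{ovrrm', '64t']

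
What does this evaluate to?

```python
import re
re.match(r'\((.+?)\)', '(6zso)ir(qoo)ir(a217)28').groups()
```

('6zso',)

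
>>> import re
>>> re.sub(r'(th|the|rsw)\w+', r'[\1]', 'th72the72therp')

Each match is replaced using the text its own group 1 captured.

'[th]'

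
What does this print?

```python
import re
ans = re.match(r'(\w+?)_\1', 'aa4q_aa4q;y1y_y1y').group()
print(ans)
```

aa4q_aa4q

`\1` is not a pattern — it's the concrete string captured by group 1, re-applied verbatim.
`match` is anchored at position 0; if the pattern doesn't fit there, it returns None.
The match spans [0:9] → 'aa4q_aa4q'.
Captured: group 1 = 'aa4q'.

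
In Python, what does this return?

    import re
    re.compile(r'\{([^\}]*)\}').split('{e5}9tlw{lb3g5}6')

Matches to split on: at [0:4] → '{e5}'; at [8:15] → '{lb3g5}'.
Because the pattern has a capturing group, `split` also inserts each captured text between the pieces.

['', 'e5', '9tlw', 'lb3g5', '6']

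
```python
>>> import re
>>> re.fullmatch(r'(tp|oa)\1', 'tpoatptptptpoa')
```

None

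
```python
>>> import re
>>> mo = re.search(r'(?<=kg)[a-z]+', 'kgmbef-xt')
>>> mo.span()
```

(2, 6)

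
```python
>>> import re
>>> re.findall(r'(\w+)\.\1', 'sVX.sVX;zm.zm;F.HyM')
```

['sVX', 'zm']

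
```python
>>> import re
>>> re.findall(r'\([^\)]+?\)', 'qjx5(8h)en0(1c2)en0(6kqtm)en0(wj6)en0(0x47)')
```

['(8h)', '(1c2)', '(6kqtm)', '(wj6)', '(0x47)']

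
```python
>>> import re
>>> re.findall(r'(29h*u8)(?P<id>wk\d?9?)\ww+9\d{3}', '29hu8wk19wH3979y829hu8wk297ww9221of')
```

[('29hu8', 'wk29')]

Multiple groups make `findall` return tuples — one 2-tuple for the one match.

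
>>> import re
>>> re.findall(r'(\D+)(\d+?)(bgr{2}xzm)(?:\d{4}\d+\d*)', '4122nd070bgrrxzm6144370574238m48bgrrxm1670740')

The pattern matches one or more of a non-digit (captured); then one or more of a digit (lazy) (captured); then the literal 'bg', then exactly 2 of the literal 'r', then the literal 'xzm' (captured); then exactly 4 of a digit, then one or more of a digit, then zero or more of a digit (non-capturing group).
Multiple groups make `findall` return tuples — one 3-tuple for the one match.

[('nd', '070', 'bgrrxzm')]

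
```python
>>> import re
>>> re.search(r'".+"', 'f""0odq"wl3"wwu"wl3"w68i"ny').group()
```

`re.search` tries every starting position until one works.
The match spans [1:25] → '""0odq"wl3"wwu"wl3"w68i"'.

'""0odq"wl3"wwu"wl3"w68i"'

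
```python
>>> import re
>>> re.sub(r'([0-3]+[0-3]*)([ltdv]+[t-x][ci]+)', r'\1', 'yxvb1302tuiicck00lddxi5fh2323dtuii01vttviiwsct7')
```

This matches one or more of a character in [0-3], then zero or more of a character in [0-3] (captured); then one or more of one of [ltdv], then a character in [t-x], then one or more of one of [ci] (captured).
Matches: at [4:14] → '1302tuiicc'; at [15:22] → '00lddxi'; at [25:34] → '2323dtuii'; at [34:42] → '01vttvii'.
`\1` in the replacement pulls in group 1's text for each match.

'yxvb1302k005fh232301wsct7'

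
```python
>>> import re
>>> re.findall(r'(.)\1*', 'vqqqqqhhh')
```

`\1` is not a pattern — it's the concrete string captured by group 1, re-applied verbatim.
Walking the string: at [0:1] match 'v', group 1 = 'v'; at [1:6] match 'qqqqq', group 1 = 'q'; at [6:9] match 'hhh', group 1 = 'h'.
`findall` collects group 1 from each match (3 total).

['v', 'q', 'h']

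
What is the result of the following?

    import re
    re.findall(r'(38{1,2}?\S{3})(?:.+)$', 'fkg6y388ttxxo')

['388tt']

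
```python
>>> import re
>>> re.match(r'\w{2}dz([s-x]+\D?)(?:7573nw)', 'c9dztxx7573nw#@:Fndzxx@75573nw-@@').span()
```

(0, 13)

With `match`, the pattern is implicitly anchored at the beginning.
The match spans [0:13] → 'c9dztxx7573nw'.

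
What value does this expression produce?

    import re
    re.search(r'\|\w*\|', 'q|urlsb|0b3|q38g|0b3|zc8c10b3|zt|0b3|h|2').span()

The match spans [1:8] → '|urlsb|'.

(1, 8)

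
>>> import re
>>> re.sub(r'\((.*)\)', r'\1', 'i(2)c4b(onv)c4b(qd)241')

'i2)c4b(onv)c4b(qd241'

`\1` in the replacement pulls in group 1's text for each match.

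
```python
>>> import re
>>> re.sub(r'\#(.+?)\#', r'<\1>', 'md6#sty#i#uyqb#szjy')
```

A non-greedy quantifier consumes as few characters as it can — just enough that the remainder of the pattern still matches from where it stops; whatever follows it matches normally.
Matches: at [3:8] → '#sty#'; at [9:15] → '#uyqb#'.
Each match is replaced using the text its own group 1 captured.

'md6<sty>i<uyqb>szjy'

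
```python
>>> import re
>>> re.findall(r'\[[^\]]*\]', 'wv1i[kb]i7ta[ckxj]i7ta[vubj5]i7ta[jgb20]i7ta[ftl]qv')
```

Matches: at [4:8] → '[kb]'; at [12:18] → '[ckxj]'; at [22:29] → '[vubj5]'; at [33:40] → '[jgb20]'; at [44:49] → '[ftl]'.
With no groups in the pattern, `findall` gives back each whole match — 5 here.

['[kb]', '[ckxj]', '[vubj5]', '[jgb20]', '[ftl]']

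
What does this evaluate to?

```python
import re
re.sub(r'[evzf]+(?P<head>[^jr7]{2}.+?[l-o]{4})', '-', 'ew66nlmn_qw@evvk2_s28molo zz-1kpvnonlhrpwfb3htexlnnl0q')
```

'-_qw@- -hrpw-0q'

Pattern: one or more of one of [evzf]; then exactly 2 of any character except [jr7], then one or more of any character (lazy), then exactly 4 of a character in [l-o] (captured as 'head').
A non-greedy quantifier consumes as few characters as it can — just enough that the remainder of the pattern still matches from where it stops; whatever follows it matches normally.
Matches: at [0:8] → 'ew66nlmn'; at [12:25] → 'evvk2_s28molo'; at [26:37] → 'zz-1kpvnonl'; at [41:52] → 'fb3htexlnnl'.
`sub` substitutes '-' at each match site.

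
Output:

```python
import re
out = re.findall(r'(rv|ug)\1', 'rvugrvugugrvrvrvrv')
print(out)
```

['ug', 'rv', 'rv']

After group 1 captures some text, `\1` only succeeds where that same text appears again.
Matches: at [6:10] match 'ugug', group 1 = 'ug'; at [10:14] match 'rvrv', group 1 = 'rv'; at [14:18] match 'rvrv', group 1 = 'rv'.
`findall` collects group 1 from each match (3 total).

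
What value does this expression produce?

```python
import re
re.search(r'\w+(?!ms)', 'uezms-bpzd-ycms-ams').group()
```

The negative lookahead/lookbehind blocks any match where the forbidden context is present.
`re.search` tries every starting position until one works.
The match spans [0:5] → 'uezms'.

'uezms'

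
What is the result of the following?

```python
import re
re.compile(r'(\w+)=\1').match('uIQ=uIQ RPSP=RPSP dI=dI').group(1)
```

'uIQ'

The backreference `\1` re-matches whatever the first group consumed, character for character.
`re.match` only tries the pattern at the start of the string.
The match spans [0:7] → 'uIQ=uIQ'.
Captured: group 1 = 'uIQ'.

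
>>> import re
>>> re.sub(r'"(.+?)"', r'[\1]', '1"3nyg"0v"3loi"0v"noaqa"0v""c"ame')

A `+?`/`*?`/`{m,n}?` starts at its minimum and grows only as far as needed for what follows to match.
Matches: at [1:7] → '"3nyg"'; at [9:15] → '"3loi"'; at [17:24] → '"noaqa"'; at [26:30] → '""c"'.
`\1` in the replacement pulls in group 1's text for each match.

'1[3nyg]0v[3loi]0v[noaqa]0v["c]ame'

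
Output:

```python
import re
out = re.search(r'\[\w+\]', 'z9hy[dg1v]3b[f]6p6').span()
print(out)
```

The match spans [4:10] → '[dg1v]'.

(4, 10)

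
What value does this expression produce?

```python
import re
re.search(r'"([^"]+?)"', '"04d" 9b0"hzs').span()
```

The match spans [0:5] → '"04d"'.

(0, 5)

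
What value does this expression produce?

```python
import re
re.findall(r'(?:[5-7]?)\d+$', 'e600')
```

The pattern matches optionally a character in [5-7] (non-capturing group); then one or more of a digit; then anchored at the end.
Walking the string: at [1:4] → '600'.
Since nothing is captured, `findall` lists the 1 matched substring directly.

['600']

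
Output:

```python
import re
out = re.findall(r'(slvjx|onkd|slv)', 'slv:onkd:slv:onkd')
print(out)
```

['slv', 'onkd', 'slv', 'onkd']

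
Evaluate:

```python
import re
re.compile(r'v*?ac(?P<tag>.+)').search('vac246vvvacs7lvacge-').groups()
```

('246vvvacs7lvacge-',)

The match spans [0:20] → 'vac246vvvacs7lvacge-'.
Captured: group 1 = '246vvvacs7lvacge-'.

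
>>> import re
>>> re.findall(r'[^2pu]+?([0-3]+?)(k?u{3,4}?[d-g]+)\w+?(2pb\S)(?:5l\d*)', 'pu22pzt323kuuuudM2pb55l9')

[('323', 'kuuuud', '2pb5')]

Pattern: one or more of any character except [2pu] (lazy); then one or more of a character in [0-3] (lazy) (captured); then optionally the literal 'k', then 3 to 4 of a literal 'u' (lazy), then one or more of a character in [d-g] (captured); then one or more of a word character (lazy); then the literal '2pb', then a non-whitespace character (captured); then the literal '5l', then zero or more of a digit (non-capturing group).
Scanning left to right: at [5:24] match 'zt323kuuuudM2pb55l9', groups = ('323', 'kuuuud', '2pb5').
Multiple groups make `findall` return tuples — one 3-tuple for the one match.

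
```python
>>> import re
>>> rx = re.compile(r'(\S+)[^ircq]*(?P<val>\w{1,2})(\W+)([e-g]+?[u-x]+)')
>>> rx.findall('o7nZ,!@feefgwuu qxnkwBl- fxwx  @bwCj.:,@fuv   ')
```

[('o7n', 'Z', ',!@', 'feefgwuu'), ('qxnkwBl-', 'j', '.:,@', 'fuv')]

Pattern: one or more of a non-whitespace character (captured); then zero or more of any character except [ircq]; then 1 to 2 of a word character (captured as 'val'); then one or more of a non-word character (captured); then one or more of a character in [e-g] (lazy), then one or more of a character in [u-x] (captured).
Matches: at [0:15] match 'o7nZ,!@feefgwuu', groups = ('o7n', 'Z', ',!@', 'feefgwuu'); at [16:43] match 'qxnkwBl- fxwx  @bwCj.:,@fuv', groups = ('qxnkwBl-', 'j', '.:,@', 'fuv').
4 groups means each result is a tuple of 4 captured strings — 2 here.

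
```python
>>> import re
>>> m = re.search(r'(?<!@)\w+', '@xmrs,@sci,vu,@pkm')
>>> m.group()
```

'mrs'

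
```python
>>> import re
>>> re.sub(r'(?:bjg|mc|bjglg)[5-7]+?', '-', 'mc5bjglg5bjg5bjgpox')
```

'---bjgpox'

Matches: at [0:3] → 'mc5'; at [3:9] → 'bjglg5'; at [9:13] → 'bjg5'.
`sub` substitutes '-' at each match site.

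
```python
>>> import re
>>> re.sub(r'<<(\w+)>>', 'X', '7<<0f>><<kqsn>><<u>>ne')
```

'7XXXne'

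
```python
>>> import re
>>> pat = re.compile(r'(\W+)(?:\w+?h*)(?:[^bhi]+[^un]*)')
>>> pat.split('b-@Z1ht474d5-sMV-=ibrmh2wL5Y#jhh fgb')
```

['b', '-@', '']

The pattern matches one or more of a non-word character (captured); then one or more of a word character (lazy), then zero or more of a literal 'h' (non-capturing group); then one or more of any character except [bhi], then zero or more of any character except [un] (non-capturing group).
Matches to split on: at [1:36] → '-@Z1ht474d5-sMV-=ibrmh2wL5Y#jhh fgb'.
Because the pattern has a capturing group, `split` also inserts each captured text between the pieces.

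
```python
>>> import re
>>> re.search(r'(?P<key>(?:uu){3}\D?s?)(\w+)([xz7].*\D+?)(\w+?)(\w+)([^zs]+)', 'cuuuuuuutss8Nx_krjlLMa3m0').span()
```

Pattern: the literal 'uu' repeated 3 times, then optionally a non-digit, then optionally a literal 's' (captured as 'key'); then one or more of a word character (captured); then one of [xz7], then zero or more of any character, then one or more of a non-digit (lazy) (captured); then one or more of a word character (lazy) (captured); then one or more of a word character (captured); then one or more of any character except [zs] (captured).
`search` walks the string left to right and returns the first match it finds.
The match spans [1:25] → 'uuuuuuutss8Nx_krjlLMa3m0'.
Captured: group 1 = 'uuuuuuu', group 2 = 'tss8N', group 3 = 'x_krjlLMa', group 4 = '3', group 5 = 'm', group 6 = '0'.

(1, 25)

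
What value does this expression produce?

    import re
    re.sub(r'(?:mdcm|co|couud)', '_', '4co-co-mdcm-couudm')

'4_-_-_-_uudm'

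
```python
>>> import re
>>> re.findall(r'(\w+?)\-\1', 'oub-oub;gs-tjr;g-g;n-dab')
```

The backreference `\1` re-matches whatever the first group consumed, character for character.
Because there's exactly one group, `findall` drops the full match and keeps group 1 from each hit.

['oub', 'g']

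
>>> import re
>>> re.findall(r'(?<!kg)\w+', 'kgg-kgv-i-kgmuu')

Because the assertion is negative and zero-width, positions next to the forbidden text are skipped.
Scanning left to right: at [0:3] → 'kgg'; at [4:7] → 'kgv'; at [8:9] → 'i'; at [10:15] → 'kgmuu'.
No capturing groups, so `findall` returns the 4 full match strings.

['kgg', 'kgv', 'i', 'kgmuu']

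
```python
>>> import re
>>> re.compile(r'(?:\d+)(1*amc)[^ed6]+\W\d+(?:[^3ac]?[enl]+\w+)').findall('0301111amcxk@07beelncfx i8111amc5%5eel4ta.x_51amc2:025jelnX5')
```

['amc', 'amc', 'amc']

The pattern matches one or more of a digit (non-capturing group); then zero or more of a literal '1', then the literal 'amc' (captured); then one or more of any character except [ed6], then a non-word character; then one or more of a digit; then optionally any character except [3ac], then one or more of one of [enl], then one or more of a word character (non-capturing group).
Scanning left to right: at [0:23] match '0301111amcxk@07beelncfx', group 1 = 'amc'; at [25:41] match '8111amc5%5eel4ta', group 1 = 'amc'; at [44:60] match '51amc2:025jelnX5', group 1 = 'amc'.
Because there's exactly one group, `findall` drops the full match and keeps group 1 from each hit.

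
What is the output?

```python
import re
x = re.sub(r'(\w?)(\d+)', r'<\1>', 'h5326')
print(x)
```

<h>

This matches optionally a word character (captured); then one or more of a digit (captured).
Matches: at [0:5] → 'h5326'.
Each match is replaced using the text its own group 1 captured.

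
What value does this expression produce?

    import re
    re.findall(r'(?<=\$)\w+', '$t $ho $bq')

['t', 'ho', 'bq']

Because the assertion is zero-width, the text it checks is not consumed and won't appear in the result.
Scanning left to right: at [1:2] → 't'; at [4:6] → 'ho'; at [8:10] → 'bq'.
`findall` yields the raw match text (3 of them) because the pattern has no groups.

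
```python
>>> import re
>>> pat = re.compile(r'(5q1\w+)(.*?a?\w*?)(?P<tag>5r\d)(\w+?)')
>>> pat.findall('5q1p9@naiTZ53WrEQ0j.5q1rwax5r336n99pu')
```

The pattern matches the literal '5q1', then one or more of a word character (captured); then zero or more of any character (lazy), then optionally the literal 'a', then zero or more of a word character (lazy) (captured); then the literal '5r', then a digit (captured as 'tag'); then one or more of a word character (lazy) (captured).
Matches: at [0:31] match '5q1p9@naiTZ53WrEQ0j.5q1rwax5r33', groups = ('5q1p9', '@naiTZ53WrEQ0j.5q1rwax', '5r3', '3').
4 groups means the one result is a tuple of 4 captured strings — 1 here.

[('5q1p9', '@naiTZ53WrEQ0j.5q1rwax', '5r3', '3')]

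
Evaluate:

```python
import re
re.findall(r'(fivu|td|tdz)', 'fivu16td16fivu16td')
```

Scanning left to right: at [0:4] match 'fivu', group 1 = 'fivu'; at [6:8] match 'td', group 1 = 'td'; at [10:14] match 'fivu', group 1 = 'fivu'; at [16:18] match 'td', group 1 = 'td'.
Because there's exactly one group, `findall` drops the full match and keeps group 1 from each hit.

['fivu', 'td', 'fivu', 'td']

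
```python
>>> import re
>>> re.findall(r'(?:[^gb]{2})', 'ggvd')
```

['vd']

The pattern matches exactly 2 of any character except [gb] (non-capturing group).
Matches: at [2:4] → 'vd'.
Since nothing is captured, `findall` lists the 1 matched substring directly.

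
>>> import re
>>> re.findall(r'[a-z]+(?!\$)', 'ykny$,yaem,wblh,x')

['ykn', 'yaem', 'wblh', 'x']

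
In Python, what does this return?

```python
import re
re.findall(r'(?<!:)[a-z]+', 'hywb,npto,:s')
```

['hywb', 'npto']

The negative lookaround is zero-width — it rules out positions where the adjacent text would match, without consuming anything.
Walking the string: at [0:4] → 'hywb'; at [5:9] → 'npto'.
No capturing groups, so `findall` returns the 2 full match strings.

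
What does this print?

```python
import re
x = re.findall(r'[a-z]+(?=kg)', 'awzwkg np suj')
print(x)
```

['awzw']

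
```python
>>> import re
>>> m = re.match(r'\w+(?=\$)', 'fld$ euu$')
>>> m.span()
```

(0, 3)

Lookahead/lookbehind check context without consuming it, so the matched span excludes the asserted characters.
`re.match` won't scan ahead — the pattern has to work from the very first character.
The match spans [0:3] → 'fld'.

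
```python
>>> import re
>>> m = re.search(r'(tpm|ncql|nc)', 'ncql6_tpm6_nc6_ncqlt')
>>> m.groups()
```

Alternation isn't longest-match — the leftmost alternative that fits at this position is chosen.
Unlike `match`, `search` isn't anchored — it looks for the pattern anywhere in the string.
The match spans [0:4] → 'ncql'.
Captured: group 1 = 'ncql'.

('ncql',)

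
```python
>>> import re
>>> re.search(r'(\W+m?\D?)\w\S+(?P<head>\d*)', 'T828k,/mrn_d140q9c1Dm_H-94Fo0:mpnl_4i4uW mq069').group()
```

',/mrn_d140q9c1Dm_H-94Fo0:mpnl_4i4uW'

The match spans [5:40] → ',/mrn_d140q9c1Dm_H-94Fo0:mpnl_4i4uW'.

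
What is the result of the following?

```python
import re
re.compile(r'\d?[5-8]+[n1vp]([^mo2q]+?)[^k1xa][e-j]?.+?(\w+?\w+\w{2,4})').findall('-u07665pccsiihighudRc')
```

A `+?`/`*?`/`{m,n}?` starts at its minimum and grows only as far as needed for what follows to match.
Multiple groups make `findall` return tuples — one 2-tuple for the one match.

[('c', 'iihighudRc')]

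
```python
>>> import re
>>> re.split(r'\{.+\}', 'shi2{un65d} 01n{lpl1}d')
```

The string is cut at each match, leaving 2 pieces.

['shi2', 'd']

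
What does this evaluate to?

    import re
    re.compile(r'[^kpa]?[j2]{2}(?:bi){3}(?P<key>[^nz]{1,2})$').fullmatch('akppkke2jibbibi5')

None

`re.fullmatch` requires the pattern to consume the entire string.
Here the string isn't matched end-to-end, so the call returns None.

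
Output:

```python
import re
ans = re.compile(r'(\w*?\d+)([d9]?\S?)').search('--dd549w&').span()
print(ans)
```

(2, 8)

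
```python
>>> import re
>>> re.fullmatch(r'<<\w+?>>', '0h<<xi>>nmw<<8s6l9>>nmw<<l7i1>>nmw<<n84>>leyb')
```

None

`re.fullmatch` requires the pattern to consume the entire string.
Here the string isn't matched end-to-end, so the call returns None.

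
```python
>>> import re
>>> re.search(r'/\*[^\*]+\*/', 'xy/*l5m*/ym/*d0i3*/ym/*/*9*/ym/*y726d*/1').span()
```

The match spans [2:9] → '/*l5m*/'.

(2, 9)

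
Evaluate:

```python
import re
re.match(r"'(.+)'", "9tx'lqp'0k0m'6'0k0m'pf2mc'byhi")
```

`re.match` won't scan ahead — the pattern has to work from the very first character.
Here the pattern fails at index 0, so the call returns None.

None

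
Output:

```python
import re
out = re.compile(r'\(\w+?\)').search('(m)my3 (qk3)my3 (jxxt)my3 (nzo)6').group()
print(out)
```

The match spans [0:3] → '(m)'.

(m)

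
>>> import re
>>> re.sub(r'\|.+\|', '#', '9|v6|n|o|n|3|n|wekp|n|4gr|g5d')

'9#g5d'

Matches: at [1:26] → '|v6|n|o|n|3|n|wekp|n|4gr|'.
Every occurrence is swapped for '#'.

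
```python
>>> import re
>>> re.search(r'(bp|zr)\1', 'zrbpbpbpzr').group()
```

'bpbp'

After group 1 captures some text, `\1` only succeeds where that same text appears again.
Unlike `match`, `search` isn't anchored — it looks for the pattern anywhere in the string.
The match spans [2:6] → 'bpbp'.
Captured: group 1 = 'bp'.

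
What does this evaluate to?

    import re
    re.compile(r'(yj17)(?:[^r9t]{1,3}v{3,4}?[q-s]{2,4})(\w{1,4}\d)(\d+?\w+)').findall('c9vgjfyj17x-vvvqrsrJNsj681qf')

[('yj17', 'JNsj6', '81qf')]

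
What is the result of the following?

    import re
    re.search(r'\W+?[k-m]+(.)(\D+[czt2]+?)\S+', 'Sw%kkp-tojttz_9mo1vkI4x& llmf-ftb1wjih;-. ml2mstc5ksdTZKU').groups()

('p', '-tojttz')

The match spans [2:24] → '%kkp-tojttz_9mo1vkI4x&'.
Captured: group 1 = 'p', group 2 = '-tojttz'.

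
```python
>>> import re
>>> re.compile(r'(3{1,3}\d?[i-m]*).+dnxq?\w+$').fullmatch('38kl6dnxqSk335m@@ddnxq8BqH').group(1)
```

'38kl'

The match spans [0:26] → '38kl6dnxqSk335m@@ddnxq8BqH'.
Captured: group 1 = '38kl'.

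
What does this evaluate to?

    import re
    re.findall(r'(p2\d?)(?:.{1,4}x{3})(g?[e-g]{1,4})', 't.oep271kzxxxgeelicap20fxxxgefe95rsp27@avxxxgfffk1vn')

The pattern matches the literal 'p2', then optionally a digit (captured); then 1 to 4 of any character, then exactly 3 of a literal 'x' (non-capturing group); then optionally a literal 'g', then 1 to 4 of a character in [e-g] (captured).
Matches: at [4:16] match 'p271kzxxxgee', groups = ('p27', 'gee'); at [20:31] match 'p20fxxxgefe', groups = ('p20', 'gefe'); at [35:48] match 'p27@avxxxgfff', groups = ('p27', 'gfff').
`findall` packs the 2 group values into a tuple for every match.

[('p27', 'gee'), ('p20', 'gefe'), ('p27', 'gfff')]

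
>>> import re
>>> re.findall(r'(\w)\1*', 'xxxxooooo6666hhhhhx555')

['x', 'o', '6', 'h', 'x', '5']

A backreference is literal: `\1` must see the identical characters the first group matched.
Because there's exactly one group, `findall` drops the full match and keeps group 1 from each hit.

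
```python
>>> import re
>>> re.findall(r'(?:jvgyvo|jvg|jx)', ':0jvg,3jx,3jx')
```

With no groups in the pattern, `findall` gives back each whole match — 3 here.

['jvg', 'jx', 'jx']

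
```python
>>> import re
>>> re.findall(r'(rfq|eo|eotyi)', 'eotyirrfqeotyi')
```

`|` is ordered: at each position the engine commits to the first alternative that works.
Walking the string: at [0:2] match 'eo', group 1 = 'eo'; at [6:9] match 'rfq', group 1 = 'rfq'; at [9:11] match 'eo', group 1 = 'eo'.
`findall` collects group 1 from each match (3 total).

['eo', 'rfq', 'eo']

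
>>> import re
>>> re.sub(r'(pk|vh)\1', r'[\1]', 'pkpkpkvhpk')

'[pk]pkvhpk'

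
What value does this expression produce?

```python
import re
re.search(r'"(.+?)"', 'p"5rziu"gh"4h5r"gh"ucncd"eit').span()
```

(1, 8)

The `?` after the quantifier makes it lazy — it takes as little as possible before letting the rest of the pattern try.
`re.search` scans for the first position where the pattern succeeds.
The match spans [1:8] → '"5rziu"'.
Captured: group 1 = '5rziu'.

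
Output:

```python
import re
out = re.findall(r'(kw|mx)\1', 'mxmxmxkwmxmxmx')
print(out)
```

`\1` is not a pattern — it's the concrete string captured by group 1, re-applied verbatim.
With a single group, `findall` returns only what that group captured — 2 items.

['mx', 'mx']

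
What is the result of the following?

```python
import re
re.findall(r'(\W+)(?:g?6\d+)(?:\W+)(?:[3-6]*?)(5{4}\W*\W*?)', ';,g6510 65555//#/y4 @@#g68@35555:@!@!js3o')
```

[(';,', '5555//#/'), (' @@#', '5555:@!@!')]

Pattern: one or more of a non-word character (captured); then optionally the literal 'g', then the literal '6', then one or more of a digit (non-capturing group); then one or more of a non-word character (non-capturing group); then zero or more of a character in [3-6] (lazy) (non-capturing group); then exactly 4 of a literal '5', then zero or more of a non-word character, then zero or more of a non-word character (lazy) (captured).
Scanning left to right: at [0:17] match ';,g6510 65555//#/', groups = (';,', '5555//#/'); at [19:37] match ' @@#g68@35555:@!@!', groups = (' @@#', '5555:@!@!').
2 groups means each result is a tuple of 2 captured strings — 2 here.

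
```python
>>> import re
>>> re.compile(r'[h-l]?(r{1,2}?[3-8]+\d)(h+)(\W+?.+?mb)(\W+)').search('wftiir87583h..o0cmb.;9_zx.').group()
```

The match spans [4:21] → 'ir87583h..o0cmb.;'.

'ir87583h..o0cmb.;'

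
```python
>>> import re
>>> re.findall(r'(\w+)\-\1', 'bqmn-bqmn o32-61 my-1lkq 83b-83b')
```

['bqmn', '83b']

`\1` has to match the exact text group 1 already captured.
Because there's exactly one group, `findall` drops the full match and keeps group 1 from each hit.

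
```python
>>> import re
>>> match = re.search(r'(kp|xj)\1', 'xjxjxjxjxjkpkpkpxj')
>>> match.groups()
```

`\1` has to match the exact text group 1 already captured.
`search` walks the string left to right and returns the first match it finds.
The match spans [0:4] → 'xjxj'.
Captured: group 1 = 'xj'.

('xj',)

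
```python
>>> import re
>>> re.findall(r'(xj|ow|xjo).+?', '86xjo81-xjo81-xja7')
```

`|` is ordered: at each position the engine commits to the first alternative that works.
Walking the string: at [2:5] match 'xjo', group 1 = 'xj'; at [8:11] match 'xjo', group 1 = 'xj'; at [14:17] match 'xja', group 1 = 'xj'.
Because there's exactly one group, `findall` drops the full match and keeps group 1 from each hit.

['xj', 'xj', 'xj']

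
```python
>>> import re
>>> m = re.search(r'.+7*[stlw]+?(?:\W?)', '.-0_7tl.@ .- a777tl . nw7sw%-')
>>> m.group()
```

'.-0_7tl.@ .- a777tl . nw7sw%'

The pattern matches one or more of any character; then zero or more of a literal '7', then one or more of one of [stlw] (lazy); then optionally a non-word character (non-capturing group).
Unlike `match`, `search` isn't anchored — it looks for the pattern anywhere in the string.
The match spans [0:28] → '.-0_7tl.@ .- a777tl . nw7sw%'.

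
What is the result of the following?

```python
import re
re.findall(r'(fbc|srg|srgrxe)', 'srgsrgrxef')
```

['srg', 'srg']

Branches in `(...|...)` are attempted left-to-right; the first branch that allows the whole pattern to succeed is taken.
Walking the string: at [0:3] match 'srg', group 1 = 'srg'; at [3:6] match 'srg', group 1 = 'srg'.
One capturing group, so `findall` returns just the captured substring from each match — 2 in all.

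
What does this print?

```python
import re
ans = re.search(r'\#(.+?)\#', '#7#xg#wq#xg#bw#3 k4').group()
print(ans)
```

The match spans [0:3] → '#7#'.

#7#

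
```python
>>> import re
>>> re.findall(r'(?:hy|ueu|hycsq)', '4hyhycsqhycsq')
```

`|` is ordered: at each position the engine commits to the first alternative that works.
Scanning left to right: at [1:3] → 'hy'; at [3:5] → 'hy'; at [8:10] → 'hy'.
No capturing groups, so `findall` returns the 3 full match strings.

['hy', 'hy', 'hy']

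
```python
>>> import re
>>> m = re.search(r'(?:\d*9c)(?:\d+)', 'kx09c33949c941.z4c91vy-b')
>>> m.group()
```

'09c33949'

Pattern: zero or more of a digit, then the literal '9c' (non-capturing group); then one or more of a digit (non-capturing group).
`re.search` tries every starting position until one works.
The match spans [2:10] → '09c33949'.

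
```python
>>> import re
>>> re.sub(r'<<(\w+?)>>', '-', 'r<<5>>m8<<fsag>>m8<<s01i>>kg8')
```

Matches: at [1:6] → '<<5>>'; at [8:16] → '<<fsag>>'; at [18:26] → '<<s01i>>'.
Each match is replaced by '-'.

'r-m8-m8-kg8'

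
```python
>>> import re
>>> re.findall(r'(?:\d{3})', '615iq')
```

['615']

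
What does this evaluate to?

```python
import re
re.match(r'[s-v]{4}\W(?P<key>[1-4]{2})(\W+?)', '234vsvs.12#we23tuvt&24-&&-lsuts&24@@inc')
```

None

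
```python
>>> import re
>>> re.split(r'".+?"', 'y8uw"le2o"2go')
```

The string is cut at each match, leaving 2 pieces.

['y8uw', '2go']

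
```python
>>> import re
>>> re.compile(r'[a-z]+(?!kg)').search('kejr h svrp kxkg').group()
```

A negative assertion filters positions out without eating any characters.
The match spans [0:4] → 'kejr'.

'kejr'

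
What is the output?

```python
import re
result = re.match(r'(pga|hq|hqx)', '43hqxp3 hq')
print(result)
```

None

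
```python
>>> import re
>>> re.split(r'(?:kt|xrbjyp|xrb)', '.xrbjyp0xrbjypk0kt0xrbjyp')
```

['.', '0', 'k0', '0', '']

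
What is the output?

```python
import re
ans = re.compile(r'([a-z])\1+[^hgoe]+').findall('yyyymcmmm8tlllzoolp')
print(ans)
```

['y', 'o']

After group 1 captures some text, `\1` only succeeds where that same text appears again.
Walking the string: at [0:15] match 'yyyymcmmm8tlllz', group 1 = 'y'; at [15:19] match 'oolp', group 1 = 'o'.
Because there's exactly one group, `findall` drops the full match and keeps group 1 from each hit.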